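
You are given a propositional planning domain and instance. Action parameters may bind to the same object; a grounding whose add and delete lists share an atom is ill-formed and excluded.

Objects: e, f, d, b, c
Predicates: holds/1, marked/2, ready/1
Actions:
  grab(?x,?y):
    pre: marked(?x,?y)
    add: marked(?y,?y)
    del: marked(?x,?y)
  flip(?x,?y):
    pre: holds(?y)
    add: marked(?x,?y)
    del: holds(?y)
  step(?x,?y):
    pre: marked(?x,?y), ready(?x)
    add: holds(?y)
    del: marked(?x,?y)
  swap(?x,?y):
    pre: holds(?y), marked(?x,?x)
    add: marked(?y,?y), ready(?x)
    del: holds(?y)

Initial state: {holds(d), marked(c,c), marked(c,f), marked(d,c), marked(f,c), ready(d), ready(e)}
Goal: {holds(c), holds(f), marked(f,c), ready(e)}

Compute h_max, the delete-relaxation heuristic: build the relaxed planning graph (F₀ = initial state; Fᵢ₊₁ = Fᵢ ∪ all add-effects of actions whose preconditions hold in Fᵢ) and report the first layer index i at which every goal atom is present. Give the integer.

F0 = init (7 atoms)
F1 = F0 ∪ {holds(c), marked(b,d), marked(c,d), marked(d,d), marked(e,d), marked(f,d), marked(f,f), ready(c)}  (15 atoms)
F2 = F1 ∪ {holds(f), marked(b,c), marked(e,c), ready(f)}  (19 atoms)
goal ⊆ F2  ⇒  h_max = 2

2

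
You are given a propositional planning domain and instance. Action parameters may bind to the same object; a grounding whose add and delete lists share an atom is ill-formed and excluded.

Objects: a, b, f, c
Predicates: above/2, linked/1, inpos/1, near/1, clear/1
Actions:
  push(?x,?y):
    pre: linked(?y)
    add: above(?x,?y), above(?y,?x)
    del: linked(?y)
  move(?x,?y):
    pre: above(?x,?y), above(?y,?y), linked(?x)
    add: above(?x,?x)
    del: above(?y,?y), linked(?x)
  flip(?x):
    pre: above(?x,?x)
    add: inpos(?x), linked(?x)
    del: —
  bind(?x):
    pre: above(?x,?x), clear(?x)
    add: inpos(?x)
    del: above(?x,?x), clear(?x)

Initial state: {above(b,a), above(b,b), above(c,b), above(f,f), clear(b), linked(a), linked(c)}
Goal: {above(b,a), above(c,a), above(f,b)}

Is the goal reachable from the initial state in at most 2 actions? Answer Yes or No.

No

1. push(a,c)  →  {above(a,c), above(b,a), above(b,b), above(c,a), above(c,b), above(f,f), clear(b), linked(a)}
2. flip(b)  →  {above(a,c), above(b,a), above(b,b), above(c,a), above(c,b), above(f,f), clear(b), inpos(b), linked(a), linked(b)}
3. push(f,b)  →  {above(a,c), above(b,a), above(b,b), above(b,f), above(c,a), above(c,b), above(f,b), above(f,f), clear(b), inpos(b), linked(a)}
optimal plan length = 3; 3 > 2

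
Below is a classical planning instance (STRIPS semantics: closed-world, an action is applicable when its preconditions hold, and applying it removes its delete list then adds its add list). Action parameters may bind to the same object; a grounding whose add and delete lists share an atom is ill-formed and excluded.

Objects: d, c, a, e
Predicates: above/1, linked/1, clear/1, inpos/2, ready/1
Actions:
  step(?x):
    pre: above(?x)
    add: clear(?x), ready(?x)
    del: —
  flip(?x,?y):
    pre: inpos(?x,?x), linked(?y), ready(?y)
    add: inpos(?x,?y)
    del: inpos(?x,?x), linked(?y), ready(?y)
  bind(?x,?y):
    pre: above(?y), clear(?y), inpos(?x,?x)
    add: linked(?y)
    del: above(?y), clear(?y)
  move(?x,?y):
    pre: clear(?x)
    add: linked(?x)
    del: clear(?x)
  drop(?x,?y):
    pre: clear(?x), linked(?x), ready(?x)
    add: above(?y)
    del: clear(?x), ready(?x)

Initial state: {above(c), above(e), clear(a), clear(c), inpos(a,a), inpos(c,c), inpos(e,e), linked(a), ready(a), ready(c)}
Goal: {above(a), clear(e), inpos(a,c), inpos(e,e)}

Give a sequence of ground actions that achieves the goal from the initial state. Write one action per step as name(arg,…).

1. step(e)  →  {above(c), above(e), clear(a), clear(c), clear(e), inpos(a,a), inpos(c,c), inpos(e,e), linked(a), ready(a), ready(c), ready(e)}
2. bind(c,c)  →  {above(e), clear(a), clear(e), inpos(a,a), inpos(c,c), inpos(e,e), linked(a), linked(c), ready(a), ready(c), ready(e)}
3. flip(a,c)  →  {above(e), clear(a), clear(e), inpos(a,c), inpos(c,c), inpos(e,e), linked(a), ready(a), ready(e)}
4. drop(a,a)  →  {above(a), above(e), clear(e), inpos(a,c), inpos(c,c), inpos(e,e), linked(a), ready(e)}

step(e); bind(c,c); flip(a,c); drop(a,a)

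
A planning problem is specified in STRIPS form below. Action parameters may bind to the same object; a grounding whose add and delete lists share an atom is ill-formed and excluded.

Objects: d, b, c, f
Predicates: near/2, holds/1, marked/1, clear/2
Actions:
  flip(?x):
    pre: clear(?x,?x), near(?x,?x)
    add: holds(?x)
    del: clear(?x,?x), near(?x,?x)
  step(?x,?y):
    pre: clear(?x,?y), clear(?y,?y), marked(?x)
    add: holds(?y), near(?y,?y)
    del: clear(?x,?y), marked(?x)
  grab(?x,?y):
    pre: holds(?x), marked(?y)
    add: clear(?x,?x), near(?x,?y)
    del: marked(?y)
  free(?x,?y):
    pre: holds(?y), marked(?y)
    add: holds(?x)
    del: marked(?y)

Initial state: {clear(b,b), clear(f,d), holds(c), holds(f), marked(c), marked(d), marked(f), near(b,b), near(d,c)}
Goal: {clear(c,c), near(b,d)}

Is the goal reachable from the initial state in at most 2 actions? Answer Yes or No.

No

1. flip(b)  →  {clear(f,d), holds(b), holds(c), holds(f), marked(c), marked(d), marked(f), near(d,c)}
2. grab(b,d)  →  {clear(b,b), clear(f,d), holds(b), holds(c), holds(f), marked(c), marked(f), near(b,d), near(d,c)}
3. grab(c,c)  →  {clear(b,b), clear(c,c), clear(f,d), holds(b), holds(c), holds(f), marked(f), near(b,d), near(c,c), near(d,c)}
optimal plan length = 3; 3 > 2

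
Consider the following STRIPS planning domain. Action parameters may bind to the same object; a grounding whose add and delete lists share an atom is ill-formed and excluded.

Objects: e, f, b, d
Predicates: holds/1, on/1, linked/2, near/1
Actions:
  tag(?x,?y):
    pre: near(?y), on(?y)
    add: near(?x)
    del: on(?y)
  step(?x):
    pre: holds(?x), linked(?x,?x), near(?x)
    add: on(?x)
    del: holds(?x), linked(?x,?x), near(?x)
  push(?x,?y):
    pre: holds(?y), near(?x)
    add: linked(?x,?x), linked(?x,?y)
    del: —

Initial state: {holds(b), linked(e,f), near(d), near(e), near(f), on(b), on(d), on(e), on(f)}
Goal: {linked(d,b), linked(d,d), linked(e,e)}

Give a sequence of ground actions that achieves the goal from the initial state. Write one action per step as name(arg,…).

push(e,b); push(d,b)

1. push(e,b)  →  {holds(b), linked(e,b), linked(e,e), linked(e,f), near(d), near(e), near(f), on(b), on(d), on(e), on(f)}
2. push(d,b)  →  {holds(b), linked(d,b), linked(d,d), linked(e,b), linked(e,e), linked(e,f), near(d), near(e), near(f), on(b), on(d), on(e), on(f)}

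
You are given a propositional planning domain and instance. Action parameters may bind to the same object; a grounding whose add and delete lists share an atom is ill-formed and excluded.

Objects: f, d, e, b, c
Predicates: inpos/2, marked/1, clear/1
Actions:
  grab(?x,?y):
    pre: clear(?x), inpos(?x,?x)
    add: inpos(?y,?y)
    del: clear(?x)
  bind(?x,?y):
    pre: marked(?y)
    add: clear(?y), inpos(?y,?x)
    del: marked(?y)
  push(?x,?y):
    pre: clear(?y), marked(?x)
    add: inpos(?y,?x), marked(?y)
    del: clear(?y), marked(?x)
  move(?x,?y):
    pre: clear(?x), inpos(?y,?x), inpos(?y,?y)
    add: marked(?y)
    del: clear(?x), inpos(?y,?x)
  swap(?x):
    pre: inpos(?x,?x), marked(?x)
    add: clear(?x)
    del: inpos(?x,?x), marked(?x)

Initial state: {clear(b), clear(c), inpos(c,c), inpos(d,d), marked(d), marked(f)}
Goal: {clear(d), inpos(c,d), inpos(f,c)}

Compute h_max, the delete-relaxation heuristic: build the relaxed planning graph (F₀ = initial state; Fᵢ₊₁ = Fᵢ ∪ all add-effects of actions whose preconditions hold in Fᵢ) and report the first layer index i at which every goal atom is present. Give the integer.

F0 = init (6 atoms)
F1 = F0 ∪ {clear(d), clear(f), inpos(b,b), inpos(b,d), inpos(b,f), inpos(c,d), inpos(c,f), inpos(d,b), inpos(d,c), inpos(d,e), inpos(d,f), inpos(e,e), inpos(f,b), inpos(f,c), inpos(f,d), inpos(f,e), inpos(f,f), marked(b), marked(c)}  (25 atoms)
goal ⊆ F1  ⇒  h_max = 1

1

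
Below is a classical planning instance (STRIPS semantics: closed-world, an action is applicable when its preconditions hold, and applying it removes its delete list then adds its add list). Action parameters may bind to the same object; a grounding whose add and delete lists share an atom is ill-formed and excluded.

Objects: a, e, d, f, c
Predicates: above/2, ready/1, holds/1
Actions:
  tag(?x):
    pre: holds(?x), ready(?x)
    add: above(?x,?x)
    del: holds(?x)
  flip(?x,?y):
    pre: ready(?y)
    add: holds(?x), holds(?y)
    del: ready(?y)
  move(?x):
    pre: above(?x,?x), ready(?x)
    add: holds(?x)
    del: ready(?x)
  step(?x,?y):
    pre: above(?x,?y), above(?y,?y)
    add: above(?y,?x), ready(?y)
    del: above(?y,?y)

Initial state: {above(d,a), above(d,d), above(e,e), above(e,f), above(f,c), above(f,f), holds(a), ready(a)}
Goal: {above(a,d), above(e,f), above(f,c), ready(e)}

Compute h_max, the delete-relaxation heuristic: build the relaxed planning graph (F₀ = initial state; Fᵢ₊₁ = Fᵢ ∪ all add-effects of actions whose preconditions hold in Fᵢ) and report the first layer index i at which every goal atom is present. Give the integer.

2

F0 = init (8 atoms)
F1 = F0 ∪ {above(a,a), above(f,e), holds(c), holds(d), holds(e), holds(f), ready(f)}  (15 atoms)
F2 = F1 ∪ {above(a,d), ready(e)}  (17 atoms)
goal ⊆ F2  ⇒  h_max = 2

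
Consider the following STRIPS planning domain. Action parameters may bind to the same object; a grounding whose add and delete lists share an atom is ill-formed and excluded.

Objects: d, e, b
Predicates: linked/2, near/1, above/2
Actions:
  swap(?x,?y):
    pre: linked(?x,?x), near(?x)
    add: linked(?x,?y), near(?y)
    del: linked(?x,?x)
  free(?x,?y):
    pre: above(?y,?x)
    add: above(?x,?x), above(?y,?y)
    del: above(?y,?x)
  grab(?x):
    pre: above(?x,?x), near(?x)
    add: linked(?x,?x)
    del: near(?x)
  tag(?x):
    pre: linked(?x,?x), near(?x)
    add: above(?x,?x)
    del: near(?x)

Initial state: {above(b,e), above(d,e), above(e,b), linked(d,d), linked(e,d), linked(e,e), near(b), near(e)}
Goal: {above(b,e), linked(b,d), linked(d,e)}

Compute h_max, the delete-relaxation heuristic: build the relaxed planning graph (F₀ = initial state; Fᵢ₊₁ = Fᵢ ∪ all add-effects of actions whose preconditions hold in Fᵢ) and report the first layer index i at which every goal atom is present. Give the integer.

F0 = init (8 atoms)
F1 = F0 ∪ {above(b,b), above(d,d), above(e,e), linked(e,b), near(d)}  (13 atoms)
F2 = F1 ∪ {linked(b,b), linked(d,b), linked(d,e)}  (16 atoms)
F3 = F2 ∪ {linked(b,d), linked(b,e)}  (18 atoms)
goal ⊆ F3  ⇒  h_max = 3

3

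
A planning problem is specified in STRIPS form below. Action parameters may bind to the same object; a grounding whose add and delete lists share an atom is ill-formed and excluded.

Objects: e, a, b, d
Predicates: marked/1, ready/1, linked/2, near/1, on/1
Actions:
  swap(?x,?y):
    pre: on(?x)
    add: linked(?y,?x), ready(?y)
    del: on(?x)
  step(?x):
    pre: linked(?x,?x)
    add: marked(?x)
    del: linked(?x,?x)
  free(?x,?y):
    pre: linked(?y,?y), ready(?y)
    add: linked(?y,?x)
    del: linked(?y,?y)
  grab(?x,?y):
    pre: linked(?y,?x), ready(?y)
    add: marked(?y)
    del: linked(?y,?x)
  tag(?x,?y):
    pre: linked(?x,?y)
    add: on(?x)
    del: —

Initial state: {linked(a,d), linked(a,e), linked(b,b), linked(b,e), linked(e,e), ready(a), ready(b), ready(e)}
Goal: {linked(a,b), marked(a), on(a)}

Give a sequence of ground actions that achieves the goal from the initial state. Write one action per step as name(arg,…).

grab(e,a); tag(a,d); tag(b,e); swap(b,a)

1. grab(e,a)  →  {linked(a,d), linked(b,b), linked(b,e), linked(e,e), marked(a), ready(a), ready(b), ready(e)}
2. tag(a,d)  →  {linked(a,d), linked(b,b), linked(b,e), linked(e,e), marked(a), on(a), ready(a), ready(b), ready(e)}
3. tag(b,e)  →  {linked(a,d), linked(b,b), linked(b,e), linked(e,e), marked(a), on(a), on(b), ready(a), ready(b), ready(e)}
4. swap(b,a)  →  {linked(a,b), linked(a,d), linked(b,b), linked(b,e), linked(e,e), marked(a), on(a), ready(a), ready(b), ready(e)}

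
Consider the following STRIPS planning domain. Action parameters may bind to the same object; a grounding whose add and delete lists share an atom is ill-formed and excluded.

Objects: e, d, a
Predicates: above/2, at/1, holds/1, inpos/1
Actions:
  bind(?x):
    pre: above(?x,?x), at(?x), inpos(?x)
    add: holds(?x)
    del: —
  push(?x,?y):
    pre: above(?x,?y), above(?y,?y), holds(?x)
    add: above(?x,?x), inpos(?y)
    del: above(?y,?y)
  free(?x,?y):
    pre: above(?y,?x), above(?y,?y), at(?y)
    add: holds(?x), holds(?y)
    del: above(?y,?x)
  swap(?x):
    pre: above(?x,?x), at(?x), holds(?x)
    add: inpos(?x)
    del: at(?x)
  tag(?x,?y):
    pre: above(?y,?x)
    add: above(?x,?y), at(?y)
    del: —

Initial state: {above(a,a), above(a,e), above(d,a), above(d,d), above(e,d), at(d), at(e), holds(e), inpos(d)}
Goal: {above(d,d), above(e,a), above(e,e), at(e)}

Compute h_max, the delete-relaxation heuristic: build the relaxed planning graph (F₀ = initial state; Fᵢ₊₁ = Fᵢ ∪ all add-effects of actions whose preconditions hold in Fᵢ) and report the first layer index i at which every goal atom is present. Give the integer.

F0 = init (9 atoms)
F1 = F0 ∪ {above(a,d), above(d,e), above(e,a), above(e,e), at(a), holds(a), holds(d)}  (16 atoms)
goal ⊆ F1  ⇒  h_max = 1

1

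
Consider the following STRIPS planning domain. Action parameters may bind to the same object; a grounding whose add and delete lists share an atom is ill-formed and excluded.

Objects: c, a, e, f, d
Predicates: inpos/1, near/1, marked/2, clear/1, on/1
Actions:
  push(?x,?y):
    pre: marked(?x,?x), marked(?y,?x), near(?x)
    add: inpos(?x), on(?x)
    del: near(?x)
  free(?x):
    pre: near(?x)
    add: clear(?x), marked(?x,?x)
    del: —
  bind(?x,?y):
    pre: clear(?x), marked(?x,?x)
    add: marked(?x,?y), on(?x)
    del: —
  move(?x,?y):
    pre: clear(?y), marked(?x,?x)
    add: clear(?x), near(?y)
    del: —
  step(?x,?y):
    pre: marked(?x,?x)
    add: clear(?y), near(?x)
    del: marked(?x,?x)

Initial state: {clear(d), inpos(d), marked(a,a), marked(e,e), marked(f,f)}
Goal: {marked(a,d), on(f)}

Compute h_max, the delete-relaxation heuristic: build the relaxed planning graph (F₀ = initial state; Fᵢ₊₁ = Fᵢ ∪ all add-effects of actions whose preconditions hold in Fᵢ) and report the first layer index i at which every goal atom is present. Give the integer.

2

F0 = init (5 atoms)
F1 = F0 ∪ {clear(a), clear(c), clear(e), clear(f), near(a), near(d), near(e), near(f)}  (13 atoms)
F2 = F1 ∪ {inpos(a), inpos(e), inpos(f), marked(a,c), marked(a,d), marked(a,e), marked(a,f), marked(d,d), marked(e,a), marked(e,c), marked(e,d), marked(e,f), marked(f,a), marked(f,c), marked(f,d), marked(f,e), near(c), on(a), on(e), on(f)}  (33 atoms)
goal ⊆ F2  ⇒  h_max = 2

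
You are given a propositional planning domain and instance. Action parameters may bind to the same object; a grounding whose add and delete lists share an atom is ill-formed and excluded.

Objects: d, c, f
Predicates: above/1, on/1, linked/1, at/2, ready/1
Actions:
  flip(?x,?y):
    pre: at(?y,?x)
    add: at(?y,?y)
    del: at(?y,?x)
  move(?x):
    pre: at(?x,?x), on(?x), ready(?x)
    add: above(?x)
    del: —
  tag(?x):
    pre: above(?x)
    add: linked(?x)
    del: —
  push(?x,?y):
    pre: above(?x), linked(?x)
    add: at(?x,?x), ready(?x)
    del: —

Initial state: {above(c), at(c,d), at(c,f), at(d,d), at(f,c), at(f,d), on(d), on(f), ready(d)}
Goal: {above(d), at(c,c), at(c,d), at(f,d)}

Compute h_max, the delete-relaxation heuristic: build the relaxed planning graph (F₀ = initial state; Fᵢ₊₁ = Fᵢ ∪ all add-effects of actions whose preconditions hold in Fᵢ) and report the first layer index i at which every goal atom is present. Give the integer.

1

F0 = init (9 atoms)
F1 = F0 ∪ {above(d), at(c,c), at(f,f), linked(c)}  (13 atoms)
goal ⊆ F1  ⇒  h_max = 1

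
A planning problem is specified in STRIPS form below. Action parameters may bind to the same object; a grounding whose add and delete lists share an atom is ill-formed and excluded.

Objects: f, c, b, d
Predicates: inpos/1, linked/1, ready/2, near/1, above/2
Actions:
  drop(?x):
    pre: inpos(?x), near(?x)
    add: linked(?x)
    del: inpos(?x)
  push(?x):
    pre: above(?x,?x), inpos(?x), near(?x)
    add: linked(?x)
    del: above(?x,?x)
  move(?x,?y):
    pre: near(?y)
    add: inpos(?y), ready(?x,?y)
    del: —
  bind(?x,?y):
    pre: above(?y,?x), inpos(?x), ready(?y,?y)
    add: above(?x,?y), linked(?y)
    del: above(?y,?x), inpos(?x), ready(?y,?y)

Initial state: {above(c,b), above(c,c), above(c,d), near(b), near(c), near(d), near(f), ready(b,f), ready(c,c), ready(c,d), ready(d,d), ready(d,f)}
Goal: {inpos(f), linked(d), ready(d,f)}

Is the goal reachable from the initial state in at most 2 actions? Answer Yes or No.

No

1. move(f,f)  →  {above(c,b), above(c,c), above(c,d), inpos(f), near(b), near(c), near(d), near(f), ready(b,f), ready(c,c), ready(c,d), ready(d,d), ready(d,f), ready(f,f)}
2. move(f,d)  →  {above(c,b), above(c,c), above(c,d), inpos(d), inpos(f), near(b), near(c), near(d), near(f), ready(b,f), ready(c,c), ready(c,d), ready(d,d), ready(d,f), ready(f,d), ready(f,f)}
3. drop(d)  →  {above(c,b), above(c,c), above(c,d), inpos(f), linked(d), near(b), near(c), near(d), near(f), ready(b,f), ready(c,c), ready(c,d), ready(d,d), ready(d,f), ready(f,d), ready(f,f)}
optimal plan length = 3; 3 > 2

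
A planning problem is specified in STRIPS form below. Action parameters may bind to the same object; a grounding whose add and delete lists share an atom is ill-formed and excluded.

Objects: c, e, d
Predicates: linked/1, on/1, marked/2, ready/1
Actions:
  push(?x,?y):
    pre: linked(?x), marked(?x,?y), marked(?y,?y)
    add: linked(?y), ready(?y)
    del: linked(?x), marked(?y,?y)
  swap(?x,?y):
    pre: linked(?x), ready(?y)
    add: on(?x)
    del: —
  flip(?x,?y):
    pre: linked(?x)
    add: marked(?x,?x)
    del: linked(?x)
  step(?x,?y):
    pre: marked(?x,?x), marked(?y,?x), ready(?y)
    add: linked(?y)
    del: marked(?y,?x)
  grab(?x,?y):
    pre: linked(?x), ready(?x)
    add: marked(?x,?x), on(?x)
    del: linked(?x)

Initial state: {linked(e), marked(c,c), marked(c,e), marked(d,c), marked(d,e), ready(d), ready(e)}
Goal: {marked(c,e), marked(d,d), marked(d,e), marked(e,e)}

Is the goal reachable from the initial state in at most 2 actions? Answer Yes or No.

1. flip(e,c)  →  {marked(c,c), marked(c,e), marked(d,c), marked(d,e), marked(e,e), ready(d), ready(e)}
2. step(c,d)  →  {linked(d), marked(c,c), marked(c,e), marked(d,e), marked(e,e), ready(d), ready(e)}
3. flip(d,c)  →  {marked(c,c), marked(c,e), marked(d,d), marked(d,e), marked(e,e), ready(d), ready(e)}
optimal plan length = 3; 3 > 2

No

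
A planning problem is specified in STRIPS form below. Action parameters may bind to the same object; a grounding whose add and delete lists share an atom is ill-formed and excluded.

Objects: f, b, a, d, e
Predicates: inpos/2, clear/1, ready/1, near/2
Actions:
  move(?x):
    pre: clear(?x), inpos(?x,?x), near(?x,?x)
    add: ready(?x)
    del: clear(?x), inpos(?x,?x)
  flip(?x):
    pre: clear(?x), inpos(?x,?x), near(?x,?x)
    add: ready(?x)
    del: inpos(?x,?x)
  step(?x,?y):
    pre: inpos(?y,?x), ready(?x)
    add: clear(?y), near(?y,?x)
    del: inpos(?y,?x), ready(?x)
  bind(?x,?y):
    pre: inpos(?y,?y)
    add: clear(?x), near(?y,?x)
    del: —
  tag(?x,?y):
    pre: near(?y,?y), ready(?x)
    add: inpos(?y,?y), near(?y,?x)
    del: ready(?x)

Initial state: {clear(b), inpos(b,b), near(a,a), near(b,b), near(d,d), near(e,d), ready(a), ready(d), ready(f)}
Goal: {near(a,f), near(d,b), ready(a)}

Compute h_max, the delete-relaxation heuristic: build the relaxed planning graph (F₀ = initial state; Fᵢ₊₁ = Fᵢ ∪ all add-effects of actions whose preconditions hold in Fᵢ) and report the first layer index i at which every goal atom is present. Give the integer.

F0 = init (9 atoms)
F1 = F0 ∪ {clear(a), clear(d), clear(e), clear(f), inpos(a,a), inpos(d,d), near(a,d), near(a,f), near(b,a), near(b,d), near(b,e), near(b,f), near(d,a), near(d,f), ready(b)}  (24 atoms)
F2 = F1 ∪ {near(a,b), near(a,e), near(d,b), near(d,e)}  (28 atoms)
goal ⊆ F2  ⇒  h_max = 2

2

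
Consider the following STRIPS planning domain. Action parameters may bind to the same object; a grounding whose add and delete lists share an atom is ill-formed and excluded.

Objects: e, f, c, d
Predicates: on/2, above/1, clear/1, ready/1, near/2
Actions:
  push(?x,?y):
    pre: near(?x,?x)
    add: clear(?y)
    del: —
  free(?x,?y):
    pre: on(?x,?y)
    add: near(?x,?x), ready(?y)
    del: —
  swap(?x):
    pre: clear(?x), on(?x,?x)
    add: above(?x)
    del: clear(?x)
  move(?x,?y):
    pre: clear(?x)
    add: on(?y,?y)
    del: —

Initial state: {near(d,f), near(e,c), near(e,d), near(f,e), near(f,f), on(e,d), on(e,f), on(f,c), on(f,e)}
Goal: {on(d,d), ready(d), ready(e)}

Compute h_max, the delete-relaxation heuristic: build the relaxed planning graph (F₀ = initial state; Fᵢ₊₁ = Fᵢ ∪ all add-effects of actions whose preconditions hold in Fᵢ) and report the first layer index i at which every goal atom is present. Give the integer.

2

F0 = init (9 atoms)
F1 = F0 ∪ {clear(c), clear(d), clear(e), clear(f), near(e,e), ready(c), ready(d), ready(e), ready(f)}  (18 atoms)
F2 = F1 ∪ {on(c,c), on(d,d), on(e,e), on(f,f)}  (22 atoms)
goal ⊆ F2  ⇒  h_max = 2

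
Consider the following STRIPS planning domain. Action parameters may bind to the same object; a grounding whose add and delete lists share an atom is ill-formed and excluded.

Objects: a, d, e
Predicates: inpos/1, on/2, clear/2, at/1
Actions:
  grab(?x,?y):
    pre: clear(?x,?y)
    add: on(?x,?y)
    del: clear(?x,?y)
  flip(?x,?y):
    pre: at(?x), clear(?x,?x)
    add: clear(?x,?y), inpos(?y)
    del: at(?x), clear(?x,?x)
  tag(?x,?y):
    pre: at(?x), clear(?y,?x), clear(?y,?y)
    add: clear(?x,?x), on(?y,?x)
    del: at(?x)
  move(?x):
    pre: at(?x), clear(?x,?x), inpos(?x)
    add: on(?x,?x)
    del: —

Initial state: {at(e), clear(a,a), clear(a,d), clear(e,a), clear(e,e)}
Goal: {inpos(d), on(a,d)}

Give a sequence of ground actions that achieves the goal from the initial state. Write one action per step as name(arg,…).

1. grab(a,d)  →  {at(e), clear(a,a), clear(e,a), clear(e,e), on(a,d)}
2. flip(e,d)  →  {clear(a,a), clear(e,a), clear(e,d), inpos(d), on(a,d)}

grab(a,d); flip(e,d)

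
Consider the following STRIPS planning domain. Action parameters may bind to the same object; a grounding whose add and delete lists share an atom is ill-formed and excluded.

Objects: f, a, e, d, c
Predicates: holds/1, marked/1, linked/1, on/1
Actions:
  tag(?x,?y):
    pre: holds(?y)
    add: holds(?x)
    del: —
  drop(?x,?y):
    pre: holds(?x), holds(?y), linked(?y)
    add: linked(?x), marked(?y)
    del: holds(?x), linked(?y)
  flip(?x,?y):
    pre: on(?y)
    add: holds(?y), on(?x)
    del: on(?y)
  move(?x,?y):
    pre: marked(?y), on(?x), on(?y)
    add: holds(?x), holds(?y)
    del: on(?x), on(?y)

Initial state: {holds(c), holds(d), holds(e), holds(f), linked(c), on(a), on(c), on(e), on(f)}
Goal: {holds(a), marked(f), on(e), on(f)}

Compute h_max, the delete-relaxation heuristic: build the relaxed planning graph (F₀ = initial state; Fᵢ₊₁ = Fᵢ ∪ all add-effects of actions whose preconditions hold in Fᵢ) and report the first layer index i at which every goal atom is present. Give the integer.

F0 = init (9 atoms)
F1 = F0 ∪ {holds(a), linked(d), linked(e), linked(f), marked(c), on(d)}  (15 atoms)
F2 = F1 ∪ {linked(a), marked(d), marked(e), marked(f)}  (19 atoms)
goal ⊆ F2  ⇒  h_max = 2

2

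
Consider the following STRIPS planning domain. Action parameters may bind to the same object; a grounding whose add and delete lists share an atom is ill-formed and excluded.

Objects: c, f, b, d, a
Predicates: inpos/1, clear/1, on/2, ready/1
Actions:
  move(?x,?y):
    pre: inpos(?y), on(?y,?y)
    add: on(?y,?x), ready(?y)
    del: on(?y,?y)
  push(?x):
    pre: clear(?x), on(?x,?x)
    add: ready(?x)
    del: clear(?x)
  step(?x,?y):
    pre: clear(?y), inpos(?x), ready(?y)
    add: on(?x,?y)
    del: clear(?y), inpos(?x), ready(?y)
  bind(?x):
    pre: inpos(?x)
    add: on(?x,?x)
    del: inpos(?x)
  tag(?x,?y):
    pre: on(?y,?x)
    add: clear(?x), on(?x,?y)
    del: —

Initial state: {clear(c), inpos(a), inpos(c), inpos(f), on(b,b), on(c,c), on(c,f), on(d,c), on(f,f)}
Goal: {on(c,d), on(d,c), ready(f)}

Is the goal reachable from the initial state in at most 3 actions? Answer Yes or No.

1. move(c,f)  →  {clear(c), inpos(a), inpos(c), inpos(f), on(b,b), on(c,c), on(c,f), on(d,c), on(f,c), ready(f)}
2. move(d,c)  →  {clear(c), inpos(a), inpos(c), inpos(f), on(b,b), on(c,d), on(c,f), on(d,c), on(f,c), ready(c), ready(f)}
optimal plan length = 2; 2 ≤ 3

Yes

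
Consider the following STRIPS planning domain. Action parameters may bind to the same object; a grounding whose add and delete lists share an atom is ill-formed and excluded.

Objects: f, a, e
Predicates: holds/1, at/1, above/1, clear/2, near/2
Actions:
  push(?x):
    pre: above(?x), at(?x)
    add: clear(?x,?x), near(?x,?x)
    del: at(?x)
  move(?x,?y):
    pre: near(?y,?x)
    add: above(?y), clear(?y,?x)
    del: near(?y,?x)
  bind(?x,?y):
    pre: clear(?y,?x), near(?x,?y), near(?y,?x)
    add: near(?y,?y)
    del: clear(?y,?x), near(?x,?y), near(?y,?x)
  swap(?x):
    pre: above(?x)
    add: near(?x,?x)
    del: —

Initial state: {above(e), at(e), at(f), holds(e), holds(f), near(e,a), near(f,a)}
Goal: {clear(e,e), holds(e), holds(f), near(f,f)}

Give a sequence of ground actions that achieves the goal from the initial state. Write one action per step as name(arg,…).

push(e); move(a,f); push(f)

1. push(e)  →  {above(e), at(f), clear(e,e), holds(e), holds(f), near(e,a), near(e,e), near(f,a)}
2. move(a,f)  →  {above(e), above(f), at(f), clear(e,e), clear(f,a), holds(e), holds(f), near(e,a), near(e,e)}
3. push(f)  →  {above(e), above(f), clear(e,e), clear(f,a), clear(f,f), holds(e), holds(f), near(e,a), near(e,e), near(f,f)}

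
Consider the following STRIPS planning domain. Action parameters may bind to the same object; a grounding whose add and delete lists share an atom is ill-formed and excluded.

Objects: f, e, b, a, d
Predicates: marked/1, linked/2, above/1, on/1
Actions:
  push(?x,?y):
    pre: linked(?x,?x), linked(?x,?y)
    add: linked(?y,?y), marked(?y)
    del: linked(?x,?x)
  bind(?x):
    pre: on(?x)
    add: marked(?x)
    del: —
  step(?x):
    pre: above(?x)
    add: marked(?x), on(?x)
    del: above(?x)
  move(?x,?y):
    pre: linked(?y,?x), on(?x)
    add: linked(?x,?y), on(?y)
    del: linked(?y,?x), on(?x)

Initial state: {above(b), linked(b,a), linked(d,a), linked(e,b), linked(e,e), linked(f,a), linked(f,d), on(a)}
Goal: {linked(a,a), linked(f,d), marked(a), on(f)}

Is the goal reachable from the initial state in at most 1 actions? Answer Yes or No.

1. push(e,b)  →  {above(b), linked(b,a), linked(b,b), linked(d,a), linked(e,b), linked(f,a), linked(f,d), marked(b), on(a)}
2. push(b,a)  →  {above(b), linked(a,a), linked(b,a), linked(d,a), linked(e,b), linked(f,a), linked(f,d), marked(a), marked(b), on(a)}
3. move(a,f)  →  {above(b), linked(a,a), linked(a,f), linked(b,a), linked(d,a), linked(e,b), linked(f,d), marked(a), marked(b), on(f)}
optimal plan length = 3; 3 > 1

No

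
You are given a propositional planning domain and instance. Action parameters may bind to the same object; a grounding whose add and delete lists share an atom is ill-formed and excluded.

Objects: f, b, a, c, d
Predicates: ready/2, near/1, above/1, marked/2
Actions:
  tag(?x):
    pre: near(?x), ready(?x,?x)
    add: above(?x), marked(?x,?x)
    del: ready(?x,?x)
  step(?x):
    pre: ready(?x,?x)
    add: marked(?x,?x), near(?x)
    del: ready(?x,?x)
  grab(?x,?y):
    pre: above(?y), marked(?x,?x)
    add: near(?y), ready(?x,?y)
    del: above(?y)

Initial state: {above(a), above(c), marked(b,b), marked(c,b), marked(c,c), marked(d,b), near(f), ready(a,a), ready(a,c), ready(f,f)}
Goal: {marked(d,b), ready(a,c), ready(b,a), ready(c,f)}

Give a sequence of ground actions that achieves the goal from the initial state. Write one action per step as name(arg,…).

1. tag(f)  →  {above(a), above(c), above(f), marked(b,b), marked(c,b), marked(c,c), marked(d,b), marked(f,f), near(f), ready(a,a), ready(a,c)}
2. grab(b,a)  →  {above(c), above(f), marked(b,b), marked(c,b), marked(c,c), marked(d,b), marked(f,f), near(a), near(f), ready(a,a), ready(a,c), ready(b,a)}
3. grab(c,f)  →  {above(c), marked(b,b), marked(c,b), marked(c,c), marked(d,b), marked(f,f), near(a), near(f), ready(a,a), ready(a,c), ready(b,a), ready(c,f)}

tag(f); grab(b,a); grab(c,f)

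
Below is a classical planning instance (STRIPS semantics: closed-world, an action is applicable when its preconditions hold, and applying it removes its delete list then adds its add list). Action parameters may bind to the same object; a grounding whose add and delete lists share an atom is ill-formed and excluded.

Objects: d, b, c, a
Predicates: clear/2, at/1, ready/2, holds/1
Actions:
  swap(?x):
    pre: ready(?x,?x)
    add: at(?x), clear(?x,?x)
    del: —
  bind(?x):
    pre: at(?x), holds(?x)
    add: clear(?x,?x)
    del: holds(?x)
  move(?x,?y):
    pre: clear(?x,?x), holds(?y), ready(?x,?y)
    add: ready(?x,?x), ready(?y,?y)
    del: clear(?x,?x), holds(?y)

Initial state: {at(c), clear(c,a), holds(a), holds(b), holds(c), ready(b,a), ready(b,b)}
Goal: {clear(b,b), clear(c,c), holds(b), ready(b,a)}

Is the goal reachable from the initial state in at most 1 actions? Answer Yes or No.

No

1. swap(b)  →  {at(b), at(c), clear(b,b), clear(c,a), holds(a), holds(b), holds(c), ready(b,a), ready(b,b)}
2. bind(c)  →  {at(b), at(c), clear(b,b), clear(c,a), clear(c,c), holds(a), holds(b), ready(b,a), ready(b,b)}
optimal plan length = 2; 2 > 1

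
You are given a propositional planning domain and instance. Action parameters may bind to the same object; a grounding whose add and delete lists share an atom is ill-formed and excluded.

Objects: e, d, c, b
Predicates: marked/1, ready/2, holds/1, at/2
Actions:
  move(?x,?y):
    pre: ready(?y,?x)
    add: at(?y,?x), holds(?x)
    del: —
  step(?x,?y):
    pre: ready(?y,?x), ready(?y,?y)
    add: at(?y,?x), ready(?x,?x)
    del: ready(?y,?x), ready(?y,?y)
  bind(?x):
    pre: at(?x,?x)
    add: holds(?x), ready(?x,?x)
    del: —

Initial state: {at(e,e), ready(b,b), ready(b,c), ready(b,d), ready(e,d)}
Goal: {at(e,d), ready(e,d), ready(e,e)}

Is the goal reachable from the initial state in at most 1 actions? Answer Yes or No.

1. move(d,e)  →  {at(e,d), at(e,e), holds(d), ready(b,b), ready(b,c), ready(b,d), ready(e,d)}
2. bind(e)  →  {at(e,d), at(e,e), holds(d), holds(e), ready(b,b), ready(b,c), ready(b,d), ready(e,d), ready(e,e)}
optimal plan length = 2; 2 > 1

No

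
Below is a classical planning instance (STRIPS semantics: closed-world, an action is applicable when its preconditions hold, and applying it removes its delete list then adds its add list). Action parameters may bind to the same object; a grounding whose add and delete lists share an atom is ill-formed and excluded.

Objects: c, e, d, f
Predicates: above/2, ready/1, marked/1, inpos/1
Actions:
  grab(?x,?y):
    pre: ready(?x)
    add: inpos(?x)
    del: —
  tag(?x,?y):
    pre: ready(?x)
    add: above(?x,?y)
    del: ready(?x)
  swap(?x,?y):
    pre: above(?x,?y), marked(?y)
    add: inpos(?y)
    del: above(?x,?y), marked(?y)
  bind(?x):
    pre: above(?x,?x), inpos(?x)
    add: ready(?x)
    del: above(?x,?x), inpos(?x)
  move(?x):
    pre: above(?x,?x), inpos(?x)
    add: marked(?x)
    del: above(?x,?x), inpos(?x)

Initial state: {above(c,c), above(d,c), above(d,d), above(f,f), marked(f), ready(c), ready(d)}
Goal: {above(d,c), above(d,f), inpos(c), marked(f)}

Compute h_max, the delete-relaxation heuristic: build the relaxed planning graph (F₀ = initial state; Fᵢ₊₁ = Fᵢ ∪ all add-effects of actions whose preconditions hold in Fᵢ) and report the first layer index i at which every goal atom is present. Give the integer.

F0 = init (7 atoms)
F1 = F0 ∪ {above(c,d), above(c,e), above(c,f), above(d,e), above(d,f), inpos(c), inpos(d), inpos(f)}  (15 atoms)
goal ⊆ F1  ⇒  h_max = 1

1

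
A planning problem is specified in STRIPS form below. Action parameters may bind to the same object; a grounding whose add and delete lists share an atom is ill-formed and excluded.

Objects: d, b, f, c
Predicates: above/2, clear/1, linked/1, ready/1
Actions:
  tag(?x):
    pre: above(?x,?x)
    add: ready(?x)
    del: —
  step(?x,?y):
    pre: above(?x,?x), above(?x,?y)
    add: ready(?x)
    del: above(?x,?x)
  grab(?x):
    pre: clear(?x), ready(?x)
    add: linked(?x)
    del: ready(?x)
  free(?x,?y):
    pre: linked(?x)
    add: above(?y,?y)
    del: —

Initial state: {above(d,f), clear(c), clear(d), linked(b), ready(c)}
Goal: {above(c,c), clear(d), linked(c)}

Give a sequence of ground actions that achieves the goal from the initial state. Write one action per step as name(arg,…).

1. grab(c)  →  {above(d,f), clear(c), clear(d), linked(b), linked(c)}
2. free(b,c)  →  {above(c,c), above(d,f), clear(c), clear(d), linked(b), linked(c)}

grab(c); free(b,c)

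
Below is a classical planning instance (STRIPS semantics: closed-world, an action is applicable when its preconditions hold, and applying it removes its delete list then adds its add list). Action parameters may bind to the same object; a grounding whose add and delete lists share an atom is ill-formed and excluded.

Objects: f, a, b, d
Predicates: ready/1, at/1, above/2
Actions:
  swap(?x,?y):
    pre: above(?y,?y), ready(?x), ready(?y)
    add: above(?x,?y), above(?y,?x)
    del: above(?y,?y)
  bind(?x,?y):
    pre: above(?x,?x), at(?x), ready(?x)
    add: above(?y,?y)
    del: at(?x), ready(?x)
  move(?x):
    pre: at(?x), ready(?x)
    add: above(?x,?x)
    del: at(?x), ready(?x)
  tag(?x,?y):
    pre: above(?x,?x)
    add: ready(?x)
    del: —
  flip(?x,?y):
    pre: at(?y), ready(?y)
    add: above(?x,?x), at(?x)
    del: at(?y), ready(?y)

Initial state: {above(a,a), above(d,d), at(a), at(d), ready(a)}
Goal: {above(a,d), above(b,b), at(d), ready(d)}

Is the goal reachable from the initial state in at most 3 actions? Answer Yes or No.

Yes

1. tag(d,f)  →  {above(a,a), above(d,d), at(a), at(d), ready(a), ready(d)}
2. swap(a,d)  →  {above(a,a), above(a,d), above(d,a), at(a), at(d), ready(a), ready(d)}
3. bind(a,b)  →  {above(a,a), above(a,d), above(b,b), above(d,a), at(d), ready(d)}
optimal plan length = 3; 3 ≤ 3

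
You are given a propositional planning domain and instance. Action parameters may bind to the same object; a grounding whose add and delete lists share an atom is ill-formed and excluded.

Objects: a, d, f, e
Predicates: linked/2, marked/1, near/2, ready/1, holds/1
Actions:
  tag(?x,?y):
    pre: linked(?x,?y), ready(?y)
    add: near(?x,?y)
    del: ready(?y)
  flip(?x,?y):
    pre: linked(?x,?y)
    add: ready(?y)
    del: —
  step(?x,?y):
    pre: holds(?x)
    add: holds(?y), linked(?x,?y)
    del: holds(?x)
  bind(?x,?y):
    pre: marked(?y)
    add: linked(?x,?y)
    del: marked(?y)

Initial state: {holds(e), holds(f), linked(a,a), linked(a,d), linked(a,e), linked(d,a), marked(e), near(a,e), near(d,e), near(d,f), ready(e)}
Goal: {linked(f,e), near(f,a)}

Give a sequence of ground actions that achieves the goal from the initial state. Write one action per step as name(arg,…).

1. flip(a,a)  →  {holds(e), holds(f), linked(a,a), linked(a,d), linked(a,e), linked(d,a), marked(e), near(a,e), near(d,e), near(d,f), ready(a), ready(e)}
2. step(f,a)  →  {holds(a), holds(e), linked(a,a), linked(a,d), linked(a,e), linked(d,a), linked(f,a), marked(e), near(a,e), near(d,e), near(d,f), ready(a), ready(e)}
3. tag(f,a)  →  {holds(a), holds(e), linked(a,a), linked(a,d), linked(a,e), linked(d,a), linked(f,a), marked(e), near(a,e), near(d,e), near(d,f), near(f,a), ready(e)}
4. bind(f,e)  →  {holds(a), holds(e), linked(a,a), linked(a,d), linked(a,e), linked(d,a), linked(f,a), linked(f,e), near(a,e), near(d,e), near(d,f), near(f,a), ready(e)}

flip(a,a); step(f,a); tag(f,a); bind(f,e)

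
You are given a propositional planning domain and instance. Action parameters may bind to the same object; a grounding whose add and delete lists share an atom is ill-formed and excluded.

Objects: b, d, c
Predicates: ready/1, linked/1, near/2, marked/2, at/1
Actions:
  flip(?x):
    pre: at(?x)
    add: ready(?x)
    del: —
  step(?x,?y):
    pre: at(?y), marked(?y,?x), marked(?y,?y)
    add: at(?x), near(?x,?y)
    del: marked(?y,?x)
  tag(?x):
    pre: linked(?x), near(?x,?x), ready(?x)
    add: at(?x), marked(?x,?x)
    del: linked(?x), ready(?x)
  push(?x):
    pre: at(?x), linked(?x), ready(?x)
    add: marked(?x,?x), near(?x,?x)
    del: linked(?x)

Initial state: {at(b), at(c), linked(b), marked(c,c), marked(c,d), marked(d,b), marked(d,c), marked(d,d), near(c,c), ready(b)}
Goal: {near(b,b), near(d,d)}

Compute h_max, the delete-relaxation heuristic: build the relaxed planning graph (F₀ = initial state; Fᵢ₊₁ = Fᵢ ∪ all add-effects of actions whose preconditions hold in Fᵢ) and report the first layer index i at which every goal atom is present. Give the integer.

F0 = init (10 atoms)
F1 = F0 ∪ {at(d), marked(b,b), near(b,b), near(d,c), ready(c)}  (15 atoms)
F2 = F1 ∪ {near(b,d), near(c,d), near(d,d), ready(d)}  (19 atoms)
goal ⊆ F2  ⇒  h_max = 2

2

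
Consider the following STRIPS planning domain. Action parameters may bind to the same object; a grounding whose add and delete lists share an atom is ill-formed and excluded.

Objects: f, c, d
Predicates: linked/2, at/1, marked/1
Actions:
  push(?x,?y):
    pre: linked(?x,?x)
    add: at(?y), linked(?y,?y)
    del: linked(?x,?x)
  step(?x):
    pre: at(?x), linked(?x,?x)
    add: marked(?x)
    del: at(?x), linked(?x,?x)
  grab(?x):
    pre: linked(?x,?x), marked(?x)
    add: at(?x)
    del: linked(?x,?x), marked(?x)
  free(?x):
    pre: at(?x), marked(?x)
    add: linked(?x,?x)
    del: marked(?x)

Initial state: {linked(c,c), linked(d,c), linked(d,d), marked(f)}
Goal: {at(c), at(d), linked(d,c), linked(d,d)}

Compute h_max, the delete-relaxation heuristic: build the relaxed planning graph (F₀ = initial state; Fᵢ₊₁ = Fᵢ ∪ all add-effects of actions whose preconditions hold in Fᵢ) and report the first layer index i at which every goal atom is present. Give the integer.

F0 = init (4 atoms)
F1 = F0 ∪ {at(c), at(d), at(f), linked(f,f)}  (8 atoms)
goal ⊆ F1  ⇒  h_max = 1

1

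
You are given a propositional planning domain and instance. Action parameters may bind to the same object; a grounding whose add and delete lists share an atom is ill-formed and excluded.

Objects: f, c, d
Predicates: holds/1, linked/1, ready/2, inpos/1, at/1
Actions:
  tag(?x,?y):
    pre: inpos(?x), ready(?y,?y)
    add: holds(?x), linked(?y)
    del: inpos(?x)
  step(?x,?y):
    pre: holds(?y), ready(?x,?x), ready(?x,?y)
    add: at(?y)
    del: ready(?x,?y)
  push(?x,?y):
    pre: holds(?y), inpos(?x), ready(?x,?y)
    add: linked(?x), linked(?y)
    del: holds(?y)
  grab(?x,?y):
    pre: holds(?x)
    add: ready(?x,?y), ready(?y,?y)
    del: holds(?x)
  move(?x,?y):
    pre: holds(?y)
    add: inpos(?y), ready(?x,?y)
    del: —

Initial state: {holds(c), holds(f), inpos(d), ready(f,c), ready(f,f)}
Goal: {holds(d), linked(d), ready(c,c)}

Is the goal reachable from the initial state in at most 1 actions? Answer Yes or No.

No

1. grab(f,c)  →  {holds(c), inpos(d), ready(c,c), ready(f,c), ready(f,f)}
2. grab(c,d)  →  {inpos(d), ready(c,c), ready(c,d), ready(d,d), ready(f,c), ready(f,f)}
3. tag(d,d)  →  {holds(d), linked(d), ready(c,c), ready(c,d), ready(d,d), ready(f,c), ready(f,f)}
optimal plan length = 3; 3 > 1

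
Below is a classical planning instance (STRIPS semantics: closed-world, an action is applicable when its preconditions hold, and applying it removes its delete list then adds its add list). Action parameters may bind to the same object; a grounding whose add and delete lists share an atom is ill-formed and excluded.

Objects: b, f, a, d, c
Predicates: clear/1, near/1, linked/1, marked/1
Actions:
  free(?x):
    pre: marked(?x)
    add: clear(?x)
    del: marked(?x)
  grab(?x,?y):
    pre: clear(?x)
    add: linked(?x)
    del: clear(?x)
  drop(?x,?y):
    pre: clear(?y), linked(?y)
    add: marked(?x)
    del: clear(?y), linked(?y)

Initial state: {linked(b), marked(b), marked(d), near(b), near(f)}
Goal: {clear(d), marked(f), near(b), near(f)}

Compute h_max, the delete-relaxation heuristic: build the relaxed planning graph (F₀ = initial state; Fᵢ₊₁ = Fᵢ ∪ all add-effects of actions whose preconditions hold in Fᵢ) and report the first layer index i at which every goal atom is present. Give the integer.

2

F0 = init (5 atoms)
F1 = F0 ∪ {clear(b), clear(d)}  (7 atoms)
F2 = F1 ∪ {linked(d), marked(a), marked(c), marked(f)}  (11 atoms)
goal ⊆ F2  ⇒  h_max = 2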